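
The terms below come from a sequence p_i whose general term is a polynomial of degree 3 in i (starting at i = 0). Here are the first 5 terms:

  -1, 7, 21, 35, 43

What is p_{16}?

-2513

1st diffs: 8, 14, 14, 8.
2nd diffs: 6, 0, -6.
3rd diffs: -6, -6 (constant).
Newton forward-difference form: p_i = -1 + 8·C(i,1) + 6·C(i,2) + (-6)·C(i,3).
At i = 16: i = 16, so p_{16} = -1 + 128 + 720 - 3360 = -2513.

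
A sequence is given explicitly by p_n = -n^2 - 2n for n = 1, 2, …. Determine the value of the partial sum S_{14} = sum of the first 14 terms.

-1225

Over n = 1..14: Σn = 105, Σn² = 1015.
Total = (-1)·1015 + (-2)·105 = -1225.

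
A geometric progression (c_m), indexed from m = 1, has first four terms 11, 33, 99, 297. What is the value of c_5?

891

Common ratio r = 3.
c_m = 11·3^(m-1).
c_5 = 11·3^4 = 891.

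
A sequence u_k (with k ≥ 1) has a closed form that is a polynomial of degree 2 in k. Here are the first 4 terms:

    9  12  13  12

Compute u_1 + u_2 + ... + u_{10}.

-15

1st diffs: 3, 1, -1.
2nd diffs: -2, -2 (constant).
So u_k = -k^2 + 6k + 4.
Continuing: …, 9, 4, -3, -12, …, u_{10} = -36.
Summing k = 1..10 (10 terms) gives -15.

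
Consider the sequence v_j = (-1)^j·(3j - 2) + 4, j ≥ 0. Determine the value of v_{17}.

-45

(-1)^17 = -1; 3j - 2 at j=17 is 49; so v_{17} = -45.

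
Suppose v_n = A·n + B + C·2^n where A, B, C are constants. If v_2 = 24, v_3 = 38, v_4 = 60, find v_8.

564

At n = 2, 3, 4: 2A + B + 4C = 24; 3A + B + 8C = 38; 4A + B + 16C = 60.
Subtracting the first from the second: A + 4C = 14.
Subtracting the second from the third: A + 8C = 22.
Solving: C = 2, A = 6, then B = 4.
So v_n = 6·n + 4 + 2·2^n; at n=8 this is 564.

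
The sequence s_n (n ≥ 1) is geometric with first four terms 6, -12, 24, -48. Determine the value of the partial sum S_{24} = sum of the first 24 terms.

Common ratio r = -2.
s_n = 6·(-2)^(n-1).
S = 6·((-2)^24 - 1)/(-2 - 1) = 6·(16777216 - 1)/(-3) = -33554430.

-33554430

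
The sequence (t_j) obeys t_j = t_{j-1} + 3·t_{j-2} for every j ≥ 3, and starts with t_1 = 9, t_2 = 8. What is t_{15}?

645155

Step forward from the initial values:
t_3 = 35; t_4 = 59; t_5 = 164; …; t_{12} = 52757; t_{13} = 121721; t_{14} = 279992; t_{15} = 645155.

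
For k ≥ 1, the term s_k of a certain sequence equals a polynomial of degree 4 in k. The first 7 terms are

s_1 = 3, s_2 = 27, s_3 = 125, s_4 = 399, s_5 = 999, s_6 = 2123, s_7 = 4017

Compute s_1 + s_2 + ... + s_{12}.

1st diffs: 24, 98, 274, 600, 1124, 1894.
2nd diffs: 74, 176, 326, 524, 770.
3rd diffs: 102, 150, 198, 246.
4th diffs: 48, 48, 48 (constant).
So s_k = 2k^4 - 3k^3 + 5k^2 - 1.
Continuing: …, 6975, 11339, 17499, 25893, …, s_{12} = 37007.
Summing k = 1..12 (12 terms) gives 106406.

106406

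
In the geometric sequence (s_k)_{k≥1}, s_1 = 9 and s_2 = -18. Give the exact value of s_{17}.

589824

Common ratio r = -2.
s_k = 9·(-2)^(k-1).
s_{17} = 9·(-2)^16 = 589824.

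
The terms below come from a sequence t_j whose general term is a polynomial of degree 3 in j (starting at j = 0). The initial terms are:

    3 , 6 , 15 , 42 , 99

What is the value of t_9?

1254

1st diffs: 3, 9, 27, 57.
2nd diffs: 6, 18, 30.
3rd diffs: 12, 12 (constant).
So t_j = 2j^3 - 3j^2 + 4j + 3.
Evaluating at j = 9 gives t_9 = 1254.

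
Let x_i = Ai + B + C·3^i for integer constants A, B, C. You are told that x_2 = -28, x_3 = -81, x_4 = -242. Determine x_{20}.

The three given values yield: 2A + B + 9C = -28; 3A + B + 27C = -81; 4A + B + 81C = -242.
Subtracting the first from the second: A + 18C = -53.
Subtracting the second from the third: A + 54C = -161.
Solving: C = -3, A = 1, then B = -3.
Hence x_{20} = 1·20 + (-3) + (-3)·3486784401 = -10460353186.

-10460353186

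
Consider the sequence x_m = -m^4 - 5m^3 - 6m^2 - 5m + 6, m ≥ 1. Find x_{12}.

-30294

x_{12} = -1·12^4 - 5·12^3 - 6·12^2 - 5·12 + 6 = -30294.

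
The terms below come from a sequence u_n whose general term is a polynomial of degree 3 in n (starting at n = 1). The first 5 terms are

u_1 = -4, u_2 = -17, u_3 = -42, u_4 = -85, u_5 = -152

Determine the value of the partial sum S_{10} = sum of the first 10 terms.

1st diffs: -13, -25, -43, -67.
2nd diffs: -12, -18, -24.
3rd diffs: -6, -6 (constant).
So u_n = -n^3 - 6n + 3.
Continuing: …, -249, -382, -557, -780, …, u_{10} = -1057.
Summing n = 1..10 (10 terms) gives -3325.

-3325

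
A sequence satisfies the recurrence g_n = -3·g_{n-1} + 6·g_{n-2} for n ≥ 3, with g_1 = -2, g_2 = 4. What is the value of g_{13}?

-57305232

Applying the relation repeatedly:
g_3 = -24;  g_4 = 96;  g_5 = -432;  …;  g_{10} = 685584;  g_{11} = -2997648;  g_{12} = 13106448;  g_{13} = -57305232.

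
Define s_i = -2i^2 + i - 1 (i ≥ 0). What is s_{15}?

s_{15} = -2·15^2 + 1·15 - 1 = -436.

-436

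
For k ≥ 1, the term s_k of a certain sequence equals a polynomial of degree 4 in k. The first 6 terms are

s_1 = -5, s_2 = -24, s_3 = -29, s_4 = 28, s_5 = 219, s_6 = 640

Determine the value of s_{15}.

42499

1st diffs: -19, -5, 57, 191, 421.
2nd diffs: 14, 62, 134, 230.
3rd diffs: 48, 72, 96.
4th diffs: 24, 24 (constant).
Newton forward-difference form: s_k = -5 + (-19)·C(k-1,1) + 14·C(k-1,2) + 48·C(k-1,3) + 24·C(k-1,4).
At k = 15: k-1 = 14, so s_{15} = -5 - 266 + 1274 + 17472 + 24024 = 42499.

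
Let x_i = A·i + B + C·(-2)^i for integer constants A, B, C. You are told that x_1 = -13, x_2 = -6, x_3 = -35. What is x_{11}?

Write the equations: A + B - 2C = -13; 2A + B + 4C = -6; 3A + B - 8C = -35.
Subtracting the first from the second: A + 6C = 7.
Subtracting the second from the third: A - 12C = -29.
Solving: C = 2, A = -5, then B = -4.
So x_i = -5·i + (-4) + 2·(-2)^i; at i=11 this is -4155.

-4155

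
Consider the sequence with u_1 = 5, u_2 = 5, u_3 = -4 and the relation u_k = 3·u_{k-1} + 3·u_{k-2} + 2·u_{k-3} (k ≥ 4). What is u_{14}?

Iterate the recurrence:
u_4 = 13; u_5 = 37; u_6 = 142; …; u_{11} = 129937; u_{12} = 506830; u_{13} = 1976927; u_{14} = 7711145.

7711145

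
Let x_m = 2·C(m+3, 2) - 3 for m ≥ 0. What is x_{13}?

C(16, 2) = 120, so x_{13} = 237.

237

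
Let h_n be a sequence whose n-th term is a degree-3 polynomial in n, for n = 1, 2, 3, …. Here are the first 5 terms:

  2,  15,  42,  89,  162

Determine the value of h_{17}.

5250

1st diffs: 13, 27, 47, 73.
2nd diffs: 14, 20, 26.
3rd diffs: 6, 6 (constant).
Newton forward-difference form: h_n = 2 + 13·C(n-1,1) + 14·C(n-1,2) + 6·C(n-1,3).
At n = 17: n-1 = 16, so h_{17} = 2 + 208 + 1680 + 3360 = 5250.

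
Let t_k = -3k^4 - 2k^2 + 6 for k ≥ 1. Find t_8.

t_8 = -3·8^4 - 2·8^2 + 6 = -12410.

-12410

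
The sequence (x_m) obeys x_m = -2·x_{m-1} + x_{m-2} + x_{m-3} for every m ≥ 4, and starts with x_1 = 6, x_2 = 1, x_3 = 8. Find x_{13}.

x_4 = -9  x_5 = 27  x_6 = -55  x_7 = 128  x_8 = -284  x_9 = 641  x_{10} = -1438  x_{11} = 3233  x_{12} = -7263  x_{13} = 16321.

16321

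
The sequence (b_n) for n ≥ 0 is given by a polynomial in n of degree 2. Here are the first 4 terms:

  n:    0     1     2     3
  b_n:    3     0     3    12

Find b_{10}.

243

1st diffs: -3, 3, 9.
2nd diffs: 6, 6 (constant).
Newton forward-difference form: b_n = 3 + (-3)·C(n,1) + 6·C(n,2).
At n = 10: n = 10, so b_{10} = 3 - 30 + 270 = 243.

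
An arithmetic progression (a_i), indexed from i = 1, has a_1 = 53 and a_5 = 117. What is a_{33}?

565

Common difference d = (117 - 53) / (5 - 1) = 16.
a_i = 53 + (i - 1)·16.
a_{33} = 53 + 32·16 = 565.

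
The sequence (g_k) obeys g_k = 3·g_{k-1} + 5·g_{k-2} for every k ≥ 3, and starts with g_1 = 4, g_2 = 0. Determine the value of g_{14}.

109549440

Compute successive terms:
g_3 = 20  g_4 = 60  g_5 = 280  …  g_{11} = 1486520  g_{12} = 6232260  g_{13} = 26129380  g_{14} = 109549440.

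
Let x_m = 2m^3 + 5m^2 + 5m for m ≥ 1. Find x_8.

1384

x_8 = 2·8^3 + 5·8^2 + 5·8 = 1384.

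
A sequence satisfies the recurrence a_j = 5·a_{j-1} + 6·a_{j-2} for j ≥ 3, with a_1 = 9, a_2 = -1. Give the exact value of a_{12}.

Compute successive terms:
a_3 = 49;  a_4 = 239;  a_5 = 1489;  a_6 = 8879;  a_7 = 53329;  a_8 = 319919;  a_9 = 1919569;  a_{10} = 11517359;  a_{11} = 69104209;  a_{12} = 414625199.
(Characteristic roots are 6 and -1.)

414625199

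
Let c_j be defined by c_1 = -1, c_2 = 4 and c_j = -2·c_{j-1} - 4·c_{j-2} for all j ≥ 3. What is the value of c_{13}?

Iterate the recurrence:
c_3 = -4; c_4 = -8; c_5 = 32; …; c_{10} = -512; c_{11} = 2048; c_{12} = -2048; c_{13} = -4096.

-4096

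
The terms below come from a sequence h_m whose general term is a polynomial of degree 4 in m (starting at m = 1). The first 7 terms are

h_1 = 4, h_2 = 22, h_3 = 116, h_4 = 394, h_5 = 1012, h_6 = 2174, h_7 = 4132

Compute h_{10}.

18022

1st diffs: 18, 94, 278, 618, 1162, 1958.
2nd diffs: 76, 184, 340, 544, 796.
3rd diffs: 108, 156, 204, 252.
4th diffs: 48, 48, 48 (constant).
So h_m = 2m^4 - 2m^3 + 2m + 2.
Evaluating at m = 10 gives h_{10} = 18022.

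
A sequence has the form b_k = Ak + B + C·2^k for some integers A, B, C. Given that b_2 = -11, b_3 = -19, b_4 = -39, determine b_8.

-743

At k = 2, 3, 4: 2A + B + 4C = -11; 3A + B + 8C = -19; 4A + B + 16C = -39.
Subtracting the first from the second: A + 4C = -8.
Subtracting the second from the third: A + 8C = -20.
Solving: C = -3, A = 4, then B = -7.
So b_k = 4·k + (-7) + (-3)·2^k; at k=8 this is -743.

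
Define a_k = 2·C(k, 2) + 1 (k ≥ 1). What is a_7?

C(7, 2) = 21, so a_7 = 43.

43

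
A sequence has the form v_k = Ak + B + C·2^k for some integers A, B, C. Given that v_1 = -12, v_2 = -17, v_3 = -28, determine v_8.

-767

Plug in k = 1, 2, 3: A + B + 2C = -12; 2A + B + 4C = -17; 3A + B + 8C = -28.
Subtracting the first from the second: A + 2C = -5.
Subtracting the second from the third: A + 4C = -11.
Solving: C = -3, A = 1, then B = -7.
Therefore v_8 = 8 + (-7) + (-3)·256 = -767.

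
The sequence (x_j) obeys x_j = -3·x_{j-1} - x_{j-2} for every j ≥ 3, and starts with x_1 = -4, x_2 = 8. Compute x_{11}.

Iterate the recurrence:
x_3 = -20  x_4 = 52  x_5 = -136  x_6 = 356  x_7 = -932  x_8 = 2440  x_9 = -6388  x_{10} = 16724  x_{11} = -43784.

-43784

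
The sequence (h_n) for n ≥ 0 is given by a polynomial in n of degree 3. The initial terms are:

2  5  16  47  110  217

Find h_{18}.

11072

1st diffs: 3, 11, 31, 63, 107.
2nd diffs: 8, 20, 32, 44.
3rd diffs: 12, 12, 12 (constant).
So h_n = 2n^3 - 2n^2 + 3n + 2.
Evaluating at n = 18 gives h_{18} = 11072.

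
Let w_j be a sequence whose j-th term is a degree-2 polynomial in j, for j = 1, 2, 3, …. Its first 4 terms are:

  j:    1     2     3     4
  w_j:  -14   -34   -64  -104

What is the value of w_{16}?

-1364

1st diffs: -20, -30, -40.
2nd diffs: -10, -10 (constant).
Newton forward-difference form: w_j = -14 + (-20)·C(j-1,1) + (-10)·C(j-1,2).
At j = 16: j-1 = 15, so w_{16} = -14 - 300 - 1050 = -1364.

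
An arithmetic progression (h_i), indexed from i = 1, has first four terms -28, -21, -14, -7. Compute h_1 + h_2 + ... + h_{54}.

Common difference d = 7.
h_i = -28 + (i - 1)·7.
h_{54} = 343; S = 54·(-28 + 343)/2 = 8505.

8505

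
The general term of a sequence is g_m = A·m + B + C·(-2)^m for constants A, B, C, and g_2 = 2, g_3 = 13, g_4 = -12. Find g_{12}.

The three given values yield: 2A + B + 4C = 2; 3A + B - 8C = 13; 4A + B + 16C = -12.
Subtracting the first from the second: A - 12C = 11.
Subtracting the second from the third: A + 24C = -25.
Solving: C = -1, A = -1, then B = 8.
Therefore g_{12} = -12 + 8 + (-1)·4096 = -4100.

-4100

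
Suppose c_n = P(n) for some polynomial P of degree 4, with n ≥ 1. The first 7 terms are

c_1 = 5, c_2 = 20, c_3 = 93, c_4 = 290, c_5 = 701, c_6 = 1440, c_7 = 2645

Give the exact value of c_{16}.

69110

1st diffs: 15, 73, 197, 411, 739, 1205.
2nd diffs: 58, 124, 214, 328, 466.
3rd diffs: 66, 90, 114, 138.
4th diffs: 24, 24, 24 (constant).
Newton forward-difference form: c_n = 5 + 15·C(n-1,1) + 58·C(n-1,2) + 66·C(n-1,3) + 24·C(n-1,4).
At n = 16: n-1 = 15, so c_{16} = 5 + 225 + 6090 + 30030 + 32760 = 69110.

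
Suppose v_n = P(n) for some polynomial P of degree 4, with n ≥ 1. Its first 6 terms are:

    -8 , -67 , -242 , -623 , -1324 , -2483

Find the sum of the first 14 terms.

-185843

1st diffs: -59, -175, -381, -701, -1159.
2nd diffs: -116, -206, -320, -458.
3rd diffs: -90, -114, -138.
4th diffs: -24, -24 (constant).
Newton forward-difference form: v_n = -8 + (-59)·C(n-1,1) + (-116)·C(n-1,2) + (-90)·C(n-1,3) + (-24)·C(n-1,4).
Continuing: …, -4262, -6847, -10448, -15299, …, v_{14} = -52723.
Summing n = 1..14 (14 terms) gives -185843.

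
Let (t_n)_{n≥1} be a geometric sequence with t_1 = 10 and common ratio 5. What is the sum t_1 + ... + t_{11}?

122070310

t_n = 10·5^(n-1).
S = 10·(5^11 - 1)/(5 - 1) = 10·(48828125 - 1)/(4) = 122070310.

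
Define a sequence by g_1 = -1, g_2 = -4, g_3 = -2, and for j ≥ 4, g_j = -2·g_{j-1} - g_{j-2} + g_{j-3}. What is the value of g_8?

Applying the relation repeatedly:
g_4 = 7;  g_5 = -16;  g_6 = 23;  g_7 = -23;  g_8 = 7.

7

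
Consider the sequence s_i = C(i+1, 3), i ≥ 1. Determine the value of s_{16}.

C(17, 3) = 680, so s_{16} = 680.

680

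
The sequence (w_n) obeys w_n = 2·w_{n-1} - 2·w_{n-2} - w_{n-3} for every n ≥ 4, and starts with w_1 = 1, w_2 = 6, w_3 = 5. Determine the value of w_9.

181

Compute successive terms:
w_4 = -3  w_5 = -22  w_6 = -43  w_7 = -39  w_8 = 30  w_9 = 181.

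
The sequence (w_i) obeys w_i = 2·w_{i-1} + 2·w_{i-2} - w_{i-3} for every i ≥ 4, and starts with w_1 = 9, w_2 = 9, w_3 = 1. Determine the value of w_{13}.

40041

w_4 = 11, w_5 = 15, w_6 = 51, w_7 = 121, w_8 = 329, w_9 = 849, w_{10} = 2235, w_{11} = 5839, w_{12} = 15299, w_{13} = 40041.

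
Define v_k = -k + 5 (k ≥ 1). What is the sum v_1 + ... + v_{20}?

-110

Over k = 1..20: Σk = 210.
Total = (-1)·210 + (5)·20 = -110.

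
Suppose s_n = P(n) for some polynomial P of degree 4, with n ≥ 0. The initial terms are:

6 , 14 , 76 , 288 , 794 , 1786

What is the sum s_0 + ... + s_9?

1st diffs: 8, 62, 212, 506, 992.
2nd diffs: 54, 150, 294, 486.
3rd diffs: 96, 144, 192.
4th diffs: 48, 48 (constant).
Newton forward-difference form: s_n = 6 + 8·C(n,1) + 54·C(n,2) + 96·C(n,3) + 48·C(n,4).
Continuing: 3504, 6236, 10318, 16134.
Summing n = 0..9 (10 terms) gives 39156.

39156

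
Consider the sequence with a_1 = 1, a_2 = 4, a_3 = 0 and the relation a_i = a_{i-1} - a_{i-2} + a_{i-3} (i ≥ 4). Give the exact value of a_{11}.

a_4 = -3;  a_5 = 1;  a_6 = 4;  a_7 = 0;  a_8 = -3;  a_9 = 1;  a_{10} = 4;  a_{11} = 0.

0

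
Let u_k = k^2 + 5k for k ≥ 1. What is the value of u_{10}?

u_{10} = 1·10^2 + 5·10 = 150.

150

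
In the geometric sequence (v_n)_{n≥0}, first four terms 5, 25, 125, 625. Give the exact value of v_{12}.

Common ratio r = 5.
v_n = 5·5^(n-0).
v_{12} = 5·5^12 = 1220703125.

1220703125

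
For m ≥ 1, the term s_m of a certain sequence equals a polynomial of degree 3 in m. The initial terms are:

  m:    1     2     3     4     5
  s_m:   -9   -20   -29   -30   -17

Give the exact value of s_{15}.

1st diffs: -11, -9, -1, 13.
2nd diffs: 2, 8, 14.
3rd diffs: 6, 6 (constant).
So s_m = m^3 - 5m^2 - 3m - 2.
Evaluating at m = 15 gives s_{15} = 2203.

2203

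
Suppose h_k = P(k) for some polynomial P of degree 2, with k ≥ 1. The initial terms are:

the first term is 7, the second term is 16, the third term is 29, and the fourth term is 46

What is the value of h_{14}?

436

1st diffs: 9, 13, 17.
2nd diffs: 4, 4 (constant).
So h_k = 2k^2 + 3k + 2.
Evaluating at k = 14 gives h_{14} = 436.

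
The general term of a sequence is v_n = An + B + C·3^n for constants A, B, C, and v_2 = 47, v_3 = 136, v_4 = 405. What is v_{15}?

Plug in n = 2, 3, 4: 2A + B + 9C = 47; 3A + B + 27C = 136; 4A + B + 81C = 405.
Subtracting the first from the second: A + 18C = 89.
Subtracting the second from the third: A + 54C = 269.
Solving: C = 5, A = -1, then B = 4.
Therefore v_{15} = -15 + 4 + 5·14348907 = 71744524.

71744524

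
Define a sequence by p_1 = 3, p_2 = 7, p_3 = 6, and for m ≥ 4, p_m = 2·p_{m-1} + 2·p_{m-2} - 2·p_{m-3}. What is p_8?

Step forward from the initial values:
p_4 = 20, p_5 = 38, p_6 = 104, p_7 = 244, p_8 = 620.

620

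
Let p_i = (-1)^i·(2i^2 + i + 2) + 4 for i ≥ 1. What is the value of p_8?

(-1)^8 = 1; 2i^2 + i + 2 at i=8 is 138; so p_8 = 142.

142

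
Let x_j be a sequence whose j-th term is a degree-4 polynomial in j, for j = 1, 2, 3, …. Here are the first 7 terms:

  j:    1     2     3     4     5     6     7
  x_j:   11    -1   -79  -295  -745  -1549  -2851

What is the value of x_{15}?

-56395

1st diffs: -12, -78, -216, -450, -804, -1302.
2nd diffs: -66, -138, -234, -354, -498.
3rd diffs: -72, -96, -120, -144.
4th diffs: -24, -24, -24 (constant).
So x_j = -j^4 - 2j^3 + 4j^2 + 5j + 5.
Evaluating at j = 15 gives x_{15} = -56395.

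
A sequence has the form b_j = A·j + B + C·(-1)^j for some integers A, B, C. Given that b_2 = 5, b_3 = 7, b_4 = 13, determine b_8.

Write the equations: 2A + B + C = 5; 3A + B - C = 7; 4A + B + C = 13.
Subtracting the first from the second: A - 2C = 2.
Subtracting the second from the third: A + 2C = 6.
Solving: C = 1, A = 4, then B = -4.
Hence b_8 = 4·8 + (-4) + 1·1 = 29.

29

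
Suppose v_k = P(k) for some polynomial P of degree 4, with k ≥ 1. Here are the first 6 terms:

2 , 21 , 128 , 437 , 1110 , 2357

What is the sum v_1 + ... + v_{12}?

1st diffs: 19, 107, 309, 673, 1247.
2nd diffs: 88, 202, 364, 574.
3rd diffs: 114, 162, 210.
4th diffs: 48, 48 (constant).
Newton forward-difference form: v_k = 2 + 19·C(k-1,1) + 88·C(k-1,2) + 114·C(k-1,3) + 48·C(k-1,4).
Continuing: …, 4436, 7653, 12362, 18965, …, v_{12} = 39701.
Summing k = 1..12 (12 terms) gives 115084.

115084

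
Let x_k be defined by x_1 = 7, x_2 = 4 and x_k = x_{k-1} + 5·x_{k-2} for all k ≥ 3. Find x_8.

x_3 = 39  x_4 = 59  x_5 = 254  x_6 = 549  x_7 = 1819  x_8 = 4564.

4564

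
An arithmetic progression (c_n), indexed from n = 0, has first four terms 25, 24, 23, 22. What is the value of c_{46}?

-21

Common difference d = -1.
c_n = 25 + (n - 0)·(-1).
c_{46} = 25 + 46·(-1) = -21.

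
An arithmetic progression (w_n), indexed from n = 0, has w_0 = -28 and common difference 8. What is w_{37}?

w_n = -28 + (n - 0)·8.
w_{37} = -28 + 37·8 = 268.

268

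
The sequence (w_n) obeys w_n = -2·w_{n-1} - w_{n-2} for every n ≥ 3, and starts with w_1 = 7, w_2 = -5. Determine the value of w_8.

w_3 = 3; w_4 = -1; w_5 = -1; w_6 = 3; w_7 = -5; w_8 = 7.
(Characteristic roots are -1 and -1.)

7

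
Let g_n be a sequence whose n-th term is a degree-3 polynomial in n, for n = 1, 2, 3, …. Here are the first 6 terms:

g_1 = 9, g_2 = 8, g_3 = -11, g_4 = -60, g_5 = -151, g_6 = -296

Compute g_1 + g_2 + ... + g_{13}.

-13689

1st diffs: -1, -19, -49, -91, -145.
2nd diffs: -18, -30, -42, -54.
3rd diffs: -12, -12, -12 (constant).
Newton forward-difference form: g_n = 9 + (-1)·C(n-1,1) + (-18)·C(n-1,2) + (-12)·C(n-1,3).
Continuing: …, -507, -796, -1175, -1656, …, g_{13} = -3831.
Summing n = 1..13 (13 terms) gives -13689.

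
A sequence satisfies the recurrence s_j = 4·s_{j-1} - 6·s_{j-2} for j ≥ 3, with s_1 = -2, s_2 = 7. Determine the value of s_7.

-512

Applying the relation repeatedly:
s_3 = 40; s_4 = 118; s_5 = 232; s_6 = 220; s_7 = -512.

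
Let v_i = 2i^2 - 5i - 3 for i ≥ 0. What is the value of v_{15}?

372

v_{15} = 2·15^2 - 5·15 - 3 = 372.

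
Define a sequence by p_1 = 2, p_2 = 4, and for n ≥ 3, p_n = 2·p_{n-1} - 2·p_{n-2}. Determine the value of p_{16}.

p_3 = 4;  p_4 = 0;  p_5 = -8;  …;  p_{13} = -128;  p_{14} = -256;  p_{15} = -256;  p_{16} = 0.

0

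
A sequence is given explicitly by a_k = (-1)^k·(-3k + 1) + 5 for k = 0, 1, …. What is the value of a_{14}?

-36

(-1)^14 = 1; -3k + 1 at k=14 is -41; so a_{14} = -36.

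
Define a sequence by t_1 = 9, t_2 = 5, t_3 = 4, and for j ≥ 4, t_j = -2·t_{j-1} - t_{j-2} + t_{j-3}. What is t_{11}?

-80

Step forward from the initial values:
t_4 = -4, t_5 = 9, t_6 = -10, t_7 = 7, t_8 = 5, t_9 = -27, t_{10} = 56, t_{11} = -80.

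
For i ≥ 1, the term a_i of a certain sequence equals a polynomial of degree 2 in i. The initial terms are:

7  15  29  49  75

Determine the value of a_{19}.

1st diffs: 8, 14, 20, 26.
2nd diffs: 6, 6, 6 (constant).
Newton forward-difference form: a_i = 7 + 8·C(i-1,1) + 6·C(i-1,2).
At i = 19: i-1 = 18, so a_{19} = 7 + 144 + 918 = 1069.

1069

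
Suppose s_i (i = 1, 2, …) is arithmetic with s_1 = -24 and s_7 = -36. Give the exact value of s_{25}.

Common difference d = (-36 - (-24)) / (7 - 1) = -2.
s_i = -24 + (i - 1)·(-2).
s_{25} = -24 + 24·(-2) = -72.

-72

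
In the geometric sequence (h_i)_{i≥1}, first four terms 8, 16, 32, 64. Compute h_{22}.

Common ratio r = 2.
h_i = 8·2^(i-1).
h_{22} = 8·2^21 = 16777216.

16777216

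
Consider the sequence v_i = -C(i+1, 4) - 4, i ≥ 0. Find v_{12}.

-719

C(13, 4) = 715, so v_{12} = -719.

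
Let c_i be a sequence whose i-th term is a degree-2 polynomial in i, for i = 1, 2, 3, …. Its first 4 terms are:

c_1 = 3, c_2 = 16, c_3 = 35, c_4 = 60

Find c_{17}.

931

1st diffs: 13, 19, 25.
2nd diffs: 6, 6 (constant).
So c_i = 3i^2 + 4i - 4.
Evaluating at i = 17 gives c_{17} = 931.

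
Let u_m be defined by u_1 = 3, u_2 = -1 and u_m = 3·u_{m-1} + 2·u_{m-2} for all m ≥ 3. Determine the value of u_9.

Step forward from the initial values:
u_3 = 3  u_4 = 7  u_5 = 27  u_6 = 95  u_7 = 339  u_8 = 1207  u_9 = 4299.

4299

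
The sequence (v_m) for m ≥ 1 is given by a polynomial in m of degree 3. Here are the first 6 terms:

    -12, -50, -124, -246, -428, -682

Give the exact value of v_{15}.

-8188

1st diffs: -38, -74, -122, -182, -254.
2nd diffs: -36, -48, -60, -72.
3rd diffs: -12, -12, -12 (constant).
So v_m = -2m^3 - 6m^2 - 6m + 2.
Evaluating at m = 15 gives v_{15} = -8188.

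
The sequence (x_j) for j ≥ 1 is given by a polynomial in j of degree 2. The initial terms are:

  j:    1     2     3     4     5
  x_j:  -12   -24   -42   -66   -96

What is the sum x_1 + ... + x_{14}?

-3444

1st diffs: -12, -18, -24, -30.
2nd diffs: -6, -6, -6 (constant).
Newton forward-difference form: x_j = -12 + (-12)·C(j-1,1) + (-6)·C(j-1,2).
Continuing: …, -132, -174, -222, -276, …, x_{14} = -636.
Summing j = 1..14 (14 terms) gives -3444.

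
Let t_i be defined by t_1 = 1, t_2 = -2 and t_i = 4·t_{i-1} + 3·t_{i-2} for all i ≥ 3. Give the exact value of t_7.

t_3 = -5, t_4 = -26, t_5 = -119, t_6 = -554, t_7 = -2573.

-2573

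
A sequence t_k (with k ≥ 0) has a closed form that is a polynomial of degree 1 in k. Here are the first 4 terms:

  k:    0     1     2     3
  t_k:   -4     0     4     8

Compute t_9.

32

1st diffs: 4, 4, 4 (constant).
So t_k = 4k - 4.
Evaluating at k = 9 gives t_9 = 32.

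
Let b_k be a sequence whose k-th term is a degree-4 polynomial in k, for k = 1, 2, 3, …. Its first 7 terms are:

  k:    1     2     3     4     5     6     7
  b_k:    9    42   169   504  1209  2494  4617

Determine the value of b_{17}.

163017

1st diffs: 33, 127, 335, 705, 1285, 2123.
2nd diffs: 94, 208, 370, 580, 838.
3rd diffs: 114, 162, 210, 258.
4th diffs: 48, 48, 48 (constant).
Newton forward-difference form: b_k = 9 + 33·C(k-1,1) + 94·C(k-1,2) + 114·C(k-1,3) + 48·C(k-1,4).
At k = 17: k-1 = 16, so b_{17} = 9 + 528 + 11280 + 63840 + 87360 = 163017.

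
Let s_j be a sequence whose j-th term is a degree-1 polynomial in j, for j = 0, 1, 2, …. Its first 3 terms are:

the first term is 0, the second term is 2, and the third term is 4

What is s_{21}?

1st diffs: 2, 2 (constant).
So s_j = 2j.
Evaluating at j = 21 gives s_{21} = 42.

42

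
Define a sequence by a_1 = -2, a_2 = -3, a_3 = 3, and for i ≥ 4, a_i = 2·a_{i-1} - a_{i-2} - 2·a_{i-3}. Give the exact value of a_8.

Compute successive terms:
a_4 = 13, a_5 = 29, a_6 = 39, a_7 = 23, a_8 = -51.

-51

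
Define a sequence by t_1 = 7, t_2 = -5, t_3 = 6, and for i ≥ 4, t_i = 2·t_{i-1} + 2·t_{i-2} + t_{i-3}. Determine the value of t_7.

Applying the relation repeatedly:
t_4 = 9  t_5 = 25  t_6 = 74  t_7 = 207.

207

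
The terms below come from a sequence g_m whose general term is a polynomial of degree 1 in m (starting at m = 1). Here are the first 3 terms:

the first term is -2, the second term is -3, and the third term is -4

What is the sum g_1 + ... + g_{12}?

1st diffs: -1, -1 (constant).
So g_m = -m - 1.
Continuing: …, -5, -6, -7, -8, …, g_{12} = -13.
Summing m = 1..12 (12 terms) gives -90.

-90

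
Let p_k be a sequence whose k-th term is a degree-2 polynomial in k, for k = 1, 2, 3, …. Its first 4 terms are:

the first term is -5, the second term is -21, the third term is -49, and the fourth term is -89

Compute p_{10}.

-581

1st diffs: -16, -28, -40.
2nd diffs: -12, -12 (constant).
So p_k = -6k^2 + 2k - 1.
Evaluating at k = 10 gives p_{10} = -581.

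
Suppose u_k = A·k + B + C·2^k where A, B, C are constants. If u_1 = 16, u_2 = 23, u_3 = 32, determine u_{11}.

2112

The three given values yield: A + B + 2C = 16; 2A + B + 4C = 23; 3A + B + 8C = 32.
Subtracting the first from the second: A + 2C = 7.
Subtracting the second from the third: A + 4C = 9.
Solving: C = 1, A = 5, then B = 9.
Hence u_{11} = 5·11 + 9 + 1·2048 = 2112.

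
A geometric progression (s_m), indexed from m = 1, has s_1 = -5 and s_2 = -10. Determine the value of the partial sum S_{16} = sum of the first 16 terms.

Common ratio r = 2.
s_m = (-5)·2^(m-1).
S = (-5)·(2^16 - 1)/(2 - 1) = (-5)·(65536 - 1)/(1) = -327675.

-327675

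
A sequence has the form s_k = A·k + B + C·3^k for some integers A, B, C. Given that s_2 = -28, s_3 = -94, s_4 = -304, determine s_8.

At k = 2, 3, 4: 2A + B + 9C = -28; 3A + B + 27C = -94; 4A + B + 81C = -304.
Subtracting the first from the second: A + 18C = -66.
Subtracting the second from the third: A + 54C = -210.
Solving: C = -4, A = 6, then B = -4.
So s_k = 6·k + (-4) + (-4)·3^k; at k=8 this is -26200.

-26200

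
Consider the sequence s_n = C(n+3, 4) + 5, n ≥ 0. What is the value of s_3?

20

C(6, 4) = 15, so s_3 = 20.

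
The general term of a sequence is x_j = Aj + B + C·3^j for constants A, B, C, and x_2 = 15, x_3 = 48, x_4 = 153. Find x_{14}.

9565899

Write the equations: 2A + B + 9C = 15; 3A + B + 27C = 48; 4A + B + 81C = 153.
Subtracting the first from the second: A + 18C = 33.
Subtracting the second from the third: A + 54C = 105.
Solving: C = 2, A = -3, then B = 3.
Hence x_{14} = -3·14 + 3 + 2·4782969 = 9565899.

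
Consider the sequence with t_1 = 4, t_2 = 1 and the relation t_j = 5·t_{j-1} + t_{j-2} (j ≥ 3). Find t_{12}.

Step forward from the initial values:
t_3 = 9, t_4 = 46, t_5 = 239, t_6 = 1241, t_7 = 6444, t_8 = 33461, t_9 = 173749, t_{10} = 902206, t_{11} = 4684779, t_{12} = 24326101.

24326101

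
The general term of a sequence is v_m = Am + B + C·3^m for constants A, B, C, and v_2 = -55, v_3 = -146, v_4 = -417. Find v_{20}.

Plug in m = 2, 3, 4: 2A + B + 9C = -55; 3A + B + 27C = -146; 4A + B + 81C = -417.
Subtracting the first from the second: A + 18C = -91.
Subtracting the second from the third: A + 54C = -271.
Solving: C = -5, A = -1, then B = -8.
So v_m = -1·m + (-8) + (-5)·3^m; at m=20 this is -17433922033.

-17433922033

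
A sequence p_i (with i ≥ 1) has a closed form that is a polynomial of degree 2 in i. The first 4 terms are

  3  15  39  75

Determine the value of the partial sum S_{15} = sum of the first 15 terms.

6765

1st diffs: 12, 24, 36.
2nd diffs: 12, 12 (constant).
Newton forward-difference form: p_i = 3 + 12·C(i-1,1) + 12·C(i-1,2).
Continuing: …, 123, 183, 255, 339, …, p_{15} = 1263.
Summing i = 1..15 (15 terms) gives 6765.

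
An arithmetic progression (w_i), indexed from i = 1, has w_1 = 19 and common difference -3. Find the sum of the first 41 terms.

-1681

w_i = 19 + (i - 1)·(-3).
w_{41} = -101; S = 41·(19 + (-101))/2 = -1681.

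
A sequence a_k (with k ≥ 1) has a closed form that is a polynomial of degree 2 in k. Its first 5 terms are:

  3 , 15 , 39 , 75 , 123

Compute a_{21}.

2523

1st diffs: 12, 24, 36, 48.
2nd diffs: 12, 12, 12 (constant).
So a_k = 6k^2 - 6k + 3.
Evaluating at k = 21 gives a_{21} = 2523.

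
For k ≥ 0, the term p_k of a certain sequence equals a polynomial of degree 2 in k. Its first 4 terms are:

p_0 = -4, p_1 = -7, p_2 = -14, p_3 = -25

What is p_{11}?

-257

1st diffs: -3, -7, -11.
2nd diffs: -4, -4 (constant).
Newton forward-difference form: p_k = -4 + (-3)·C(k,1) + (-4)·C(k,2).
At k = 11: k = 11, so p_{11} = -4 - 33 - 220 = -257.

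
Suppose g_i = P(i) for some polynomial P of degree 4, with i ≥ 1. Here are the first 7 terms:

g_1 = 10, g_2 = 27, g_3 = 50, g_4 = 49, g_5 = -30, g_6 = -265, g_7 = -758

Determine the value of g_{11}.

-8190

1st diffs: 17, 23, -1, -79, -235, -493.
2nd diffs: 6, -24, -78, -156, -258.
3rd diffs: -30, -54, -78, -102.
4th diffs: -24, -24, -24 (constant).
Newton forward-difference form: g_i = 10 + 17·C(i-1,1) + 6·C(i-1,2) + (-30)·C(i-1,3) + (-24)·C(i-1,4).
At i = 11: i-1 = 10, so g_{11} = 10 + 170 + 270 - 3600 - 5040 = -8190.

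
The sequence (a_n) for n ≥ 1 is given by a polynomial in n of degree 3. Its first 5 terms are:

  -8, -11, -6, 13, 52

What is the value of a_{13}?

1st diffs: -3, 5, 19, 39.
2nd diffs: 8, 14, 20.
3rd diffs: 6, 6 (constant).
Newton forward-difference form: a_n = -8 + (-3)·C(n-1,1) + 8·C(n-1,2) + 6·C(n-1,3).
At n = 13: n-1 = 12, so a_{13} = -8 - 36 + 528 + 1320 = 1804.

1804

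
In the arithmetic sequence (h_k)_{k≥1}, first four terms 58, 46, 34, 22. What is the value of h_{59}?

-638

Common difference d = -12.
h_k = 58 + (k - 1)·(-12).
h_{59} = 58 + 58·(-12) = -638.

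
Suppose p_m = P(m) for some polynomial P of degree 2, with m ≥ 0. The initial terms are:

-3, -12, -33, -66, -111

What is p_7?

1st diffs: -9, -21, -33, -45.
2nd diffs: -12, -12, -12 (constant).
Newton forward-difference form: p_m = -3 + (-9)·C(m,1) + (-12)·C(m,2).
At m = 7: m = 7, so p_7 = -3 - 63 - 252 = -318.

-318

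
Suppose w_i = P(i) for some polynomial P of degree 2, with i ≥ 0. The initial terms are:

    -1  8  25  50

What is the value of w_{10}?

1st diffs: 9, 17, 25.
2nd diffs: 8, 8 (constant).
Newton forward-difference form: w_i = -1 + 9·C(i,1) + 8·C(i,2).
At i = 10: i = 10, so w_{10} = -1 + 90 + 360 = 449.

449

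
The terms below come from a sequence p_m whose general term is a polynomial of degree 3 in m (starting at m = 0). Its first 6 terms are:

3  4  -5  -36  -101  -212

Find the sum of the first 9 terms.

1st diffs: 1, -9, -31, -65, -111.
2nd diffs: -10, -22, -34, -46.
3rd diffs: -12, -12, -12 (constant).
Newton forward-difference form: p_m = 3 + 1·C(m,1) + (-10)·C(m,2) + (-12)·C(m,3).
Continuing: -381, -620, -941.
Summing m = 0..8 (9 terms) gives -2289.

-2289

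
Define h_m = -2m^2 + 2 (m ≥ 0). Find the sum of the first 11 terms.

-748

Over m = 0..10: Σm = 55, Σm² = 385.
Total = (-2)·385 + (2)·11 = -748.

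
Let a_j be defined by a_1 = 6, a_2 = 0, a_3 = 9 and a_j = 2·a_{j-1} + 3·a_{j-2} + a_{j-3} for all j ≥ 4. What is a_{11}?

Iterate the recurrence:
a_4 = 24, a_5 = 75, a_6 = 231, a_7 = 711, a_8 = 2190, a_9 = 6744, a_{10} = 20769, a_{11} = 63960.

63960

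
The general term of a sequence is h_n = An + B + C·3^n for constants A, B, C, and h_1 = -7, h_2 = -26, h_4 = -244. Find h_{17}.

Write the equations: A + B + 3C = -7; 2A + B + 9C = -26; 4A + B + 81C = -244.
Subtracting the first from the second: A + 6C = -19.
Subtracting the second from the third: 2A + 72C = -218.
Solving: C = -3, A = -1, then B = 3.
So h_n = -1·n + 3 + (-3)·3^n; at n=17 this is -387420503.

-387420503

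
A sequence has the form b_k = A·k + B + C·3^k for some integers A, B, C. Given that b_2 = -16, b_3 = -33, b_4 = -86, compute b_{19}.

-1162261457

Plug in k = 2, 3, 4: 2A + B + 9C = -16; 3A + B + 27C = -33; 4A + B + 81C = -86.
Subtracting the first from the second: A + 18C = -17.
Subtracting the second from the third: A + 54C = -53.
Solving: C = -1, A = 1, then B = -9.
So b_k = 1·k + (-9) + (-1)·3^k; at k=19 this is -1162261457.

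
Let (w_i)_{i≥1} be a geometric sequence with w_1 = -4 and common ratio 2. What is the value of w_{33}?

-17179869184

w_i = (-4)·2^(i-1).
w_{33} = (-4)·2^32 = -17179869184.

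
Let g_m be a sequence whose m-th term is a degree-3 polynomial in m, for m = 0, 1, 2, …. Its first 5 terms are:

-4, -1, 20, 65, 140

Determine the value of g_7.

1st diffs: 3, 21, 45, 75.
2nd diffs: 18, 24, 30.
3rd diffs: 6, 6 (constant).
Newton forward-difference form: g_m = -4 + 3·C(m,1) + 18·C(m,2) + 6·C(m,3).
At m = 7: m = 7, so g_7 = -4 + 21 + 378 + 210 = 605.

605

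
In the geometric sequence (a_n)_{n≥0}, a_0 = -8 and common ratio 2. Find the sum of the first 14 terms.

a_n = (-8)·2^(n-0).
S = (-8)·(2^14 - 1)/(2 - 1) = (-8)·(16384 - 1)/(1) = -131064.

-131064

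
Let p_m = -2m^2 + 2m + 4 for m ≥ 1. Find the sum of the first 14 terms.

-1764

Over m = 1..14: Σm = 105, Σm² = 1015.
Total = (-2)·1015 + (2)·105 + (4)·14 = -1764.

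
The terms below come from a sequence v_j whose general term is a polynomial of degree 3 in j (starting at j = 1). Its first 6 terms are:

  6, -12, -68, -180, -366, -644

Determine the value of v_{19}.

-20820

1st diffs: -18, -56, -112, -186, -278.
2nd diffs: -38, -56, -74, -92.
3rd diffs: -18, -18, -18 (constant).
So v_j = -3j^3 - j^2 + 6j + 4.
Evaluating at j = 19 gives v_{19} = -20820.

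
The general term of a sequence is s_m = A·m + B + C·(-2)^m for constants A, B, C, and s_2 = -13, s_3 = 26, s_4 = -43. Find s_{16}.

-196567

Write the equations: 2A + B + 4C = -13; 3A + B - 8C = 26; 4A + B + 16C = -43.
Subtracting the first from the second: A - 12C = 39.
Subtracting the second from the third: A + 24C = -69.
Solving: C = -3, A = 3, then B = -7.
So s_m = 3·m + (-7) + (-3)·(-2)^m; at m=16 this is -196567.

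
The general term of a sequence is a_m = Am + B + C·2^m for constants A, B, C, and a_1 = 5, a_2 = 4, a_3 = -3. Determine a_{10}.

The three given values yield: A + B + 2C = 5; 2A + B + 4C = 4; 3A + B + 8C = -3.
Subtracting the first from the second: A + 2C = -1.
Subtracting the second from the third: A + 4C = -7.
Solving: C = -3, A = 5, then B = 6.
So a_m = 5·m + 6 + (-3)·2^m; at m=10 this is -3016.

-3016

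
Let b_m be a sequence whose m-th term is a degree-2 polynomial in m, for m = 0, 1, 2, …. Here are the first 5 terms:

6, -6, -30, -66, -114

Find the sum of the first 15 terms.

1st diffs: -12, -24, -36, -48.
2nd diffs: -12, -12, -12 (constant).
So b_m = -6m^2 - 6m + 6.
Continuing: …, -174, -246, -330, -426, …, b_{14} = -1254.
Summing m = 0..14 (15 terms) gives -6630.

-6630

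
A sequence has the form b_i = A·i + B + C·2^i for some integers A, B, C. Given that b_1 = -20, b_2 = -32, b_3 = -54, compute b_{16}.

-327720

Plug in i = 1, 2, 3: A + B + 2C = -20; 2A + B + 4C = -32; 3A + B + 8C = -54.
Subtracting the first from the second: A + 2C = -12.
Subtracting the second from the third: A + 4C = -22.
Solving: C = -5, A = -2, then B = -8.
Hence b_{16} = -2·16 + (-8) + (-5)·65536 = -327720.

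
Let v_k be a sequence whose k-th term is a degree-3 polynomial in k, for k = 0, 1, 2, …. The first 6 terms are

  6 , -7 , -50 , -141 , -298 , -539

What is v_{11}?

1st diffs: -13, -43, -91, -157, -241.
2nd diffs: -30, -48, -66, -84.
3rd diffs: -18, -18, -18 (constant).
So v_k = -3k^3 - 6k^2 - 4k + 6.
Evaluating at k = 11 gives v_{11} = -4757.

-4757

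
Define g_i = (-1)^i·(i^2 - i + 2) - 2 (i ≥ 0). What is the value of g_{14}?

182

(-1)^14 = 1; i^2 - i + 2 at i=14 is 184; so g_{14} = 182.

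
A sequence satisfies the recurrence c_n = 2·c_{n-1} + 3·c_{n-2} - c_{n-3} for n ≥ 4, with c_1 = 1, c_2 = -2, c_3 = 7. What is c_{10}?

Iterate the recurrence:
c_4 = 7  c_5 = 37  c_6 = 88  c_7 = 280  c_8 = 787  c_9 = 2326  c_{10} = 6733.

6733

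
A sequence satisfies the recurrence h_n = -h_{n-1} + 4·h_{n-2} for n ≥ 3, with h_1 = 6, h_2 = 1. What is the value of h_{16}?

Compute successive terms:
h_3 = 23; h_4 = -19; h_5 = 111; …; h_{13} = 162831; h_{14} = -413659; h_{15} = 1064983; h_{16} = -2719619.

-2719619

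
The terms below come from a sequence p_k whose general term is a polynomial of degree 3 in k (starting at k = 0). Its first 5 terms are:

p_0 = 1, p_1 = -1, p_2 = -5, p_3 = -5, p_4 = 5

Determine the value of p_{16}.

1st diffs: -2, -4, 0, 10.
2nd diffs: -2, 4, 10.
3rd diffs: 6, 6 (constant).
Newton forward-difference form: p_k = 1 + (-2)·C(k,1) + (-2)·C(k,2) + 6·C(k,3).
At k = 16: k = 16, so p_{16} = 1 - 32 - 240 + 3360 = 3089.

3089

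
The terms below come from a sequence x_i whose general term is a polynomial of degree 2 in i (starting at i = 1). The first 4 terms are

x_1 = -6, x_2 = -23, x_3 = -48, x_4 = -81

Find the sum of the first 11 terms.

1st diffs: -17, -25, -33.
2nd diffs: -8, -8 (constant).
So x_i = -4i^2 - 5i + 3.
Continuing: …, -122, -171, -228, -293, …, x_{11} = -536.
Summing i = 1..11 (11 terms) gives -2321.

-2321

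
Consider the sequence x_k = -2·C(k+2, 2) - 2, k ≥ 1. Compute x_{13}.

C(15, 2) = 105, so x_{13} = -212.

-212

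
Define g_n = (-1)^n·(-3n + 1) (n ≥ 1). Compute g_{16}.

(-1)^16 = 1; -3n + 1 at n=16 is -47; so g_{16} = -47.

-47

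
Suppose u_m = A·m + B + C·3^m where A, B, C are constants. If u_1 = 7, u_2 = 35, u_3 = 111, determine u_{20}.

Plug in m = 1, 2, 3: A + B + 3C = 7; 2A + B + 9C = 35; 3A + B + 27C = 111.
Subtracting the first from the second: A + 6C = 28.
Subtracting the second from the third: A + 18C = 76.
Solving: C = 4, A = 4, then B = -9.
Hence u_{20} = 4·20 + (-9) + 4·3486784401 = 13947137675.

13947137675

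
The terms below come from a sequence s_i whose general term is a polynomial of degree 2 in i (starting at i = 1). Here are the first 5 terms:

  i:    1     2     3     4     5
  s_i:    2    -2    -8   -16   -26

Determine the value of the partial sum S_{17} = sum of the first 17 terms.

1st diffs: -4, -6, -8, -10.
2nd diffs: -2, -2, -2 (constant).
Newton forward-difference form: s_i = 2 + (-4)·C(i-1,1) + (-2)·C(i-1,2).
Continuing: …, -38, -52, -68, -86, …, s_{17} = -302.
Summing i = 1..17 (17 terms) gives -1870.

-1870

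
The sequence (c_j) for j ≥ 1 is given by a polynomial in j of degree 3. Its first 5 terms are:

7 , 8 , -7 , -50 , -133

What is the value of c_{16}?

1st diffs: 1, -15, -43, -83.
2nd diffs: -16, -28, -40.
3rd diffs: -12, -12 (constant).
Newton forward-difference form: c_j = 7 + 1·C(j-1,1) + (-16)·C(j-1,2) + (-12)·C(j-1,3).
At j = 16: j-1 = 15, so c_{16} = 7 + 15 - 1680 - 5460 = -7118.

-7118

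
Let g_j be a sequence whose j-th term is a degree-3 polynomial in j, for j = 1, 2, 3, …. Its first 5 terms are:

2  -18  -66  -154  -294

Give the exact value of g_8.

1st diffs: -20, -48, -88, -140.
2nd diffs: -28, -40, -52.
3rd diffs: -12, -12 (constant).
So g_j = -2j^3 - 2j^2 + 6.
Evaluating at j = 8 gives g_8 = -1146.

-1146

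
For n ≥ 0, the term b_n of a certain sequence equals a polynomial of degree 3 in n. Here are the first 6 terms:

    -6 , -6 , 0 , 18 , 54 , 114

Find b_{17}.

4890

1st diffs: 0, 6, 18, 36, 60.
2nd diffs: 6, 12, 18, 24.
3rd diffs: 6, 6, 6 (constant).
Newton forward-difference form: b_n = -6 + 6·C(n,2) + 6·C(n,3).
At n = 17: n = 17, so b_{17} = -6 + 816 + 4080 = 4890.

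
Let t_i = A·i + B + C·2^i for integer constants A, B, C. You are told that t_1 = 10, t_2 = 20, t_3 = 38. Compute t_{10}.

4116

Plug in i = 1, 2, 3: A + B + 2C = 10; 2A + B + 4C = 20; 3A + B + 8C = 38.
Subtracting the first from the second: A + 2C = 10.
Subtracting the second from the third: A + 4C = 18.
Solving: C = 4, A = 2, then B = 0.
Therefore t_{10} = 20 + 0 + 4·1024 = 4116.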